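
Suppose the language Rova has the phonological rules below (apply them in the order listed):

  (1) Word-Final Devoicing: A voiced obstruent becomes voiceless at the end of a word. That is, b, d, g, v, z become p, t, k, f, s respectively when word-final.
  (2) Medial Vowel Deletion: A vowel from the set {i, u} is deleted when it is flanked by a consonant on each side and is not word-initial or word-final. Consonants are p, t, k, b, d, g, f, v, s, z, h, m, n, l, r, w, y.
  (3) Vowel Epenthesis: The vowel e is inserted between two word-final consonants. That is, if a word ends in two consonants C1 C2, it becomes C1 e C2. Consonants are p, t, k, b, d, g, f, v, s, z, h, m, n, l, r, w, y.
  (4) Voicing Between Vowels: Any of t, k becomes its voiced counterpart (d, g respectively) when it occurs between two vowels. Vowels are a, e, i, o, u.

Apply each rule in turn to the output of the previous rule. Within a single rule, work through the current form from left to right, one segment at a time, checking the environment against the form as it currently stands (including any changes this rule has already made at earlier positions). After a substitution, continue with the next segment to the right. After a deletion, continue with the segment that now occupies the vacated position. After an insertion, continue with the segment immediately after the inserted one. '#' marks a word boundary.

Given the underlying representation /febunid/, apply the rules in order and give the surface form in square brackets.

[febnet]

(1) Word-Final Devoicing: [febunid] → [febunit]
(2) Medial Vowel Deletion: [febunit] → [febnt]
(3) Vowel Epenthesis: [febnt] → [febnet]
(4) Voicing Between Vowels: no change — [febnet]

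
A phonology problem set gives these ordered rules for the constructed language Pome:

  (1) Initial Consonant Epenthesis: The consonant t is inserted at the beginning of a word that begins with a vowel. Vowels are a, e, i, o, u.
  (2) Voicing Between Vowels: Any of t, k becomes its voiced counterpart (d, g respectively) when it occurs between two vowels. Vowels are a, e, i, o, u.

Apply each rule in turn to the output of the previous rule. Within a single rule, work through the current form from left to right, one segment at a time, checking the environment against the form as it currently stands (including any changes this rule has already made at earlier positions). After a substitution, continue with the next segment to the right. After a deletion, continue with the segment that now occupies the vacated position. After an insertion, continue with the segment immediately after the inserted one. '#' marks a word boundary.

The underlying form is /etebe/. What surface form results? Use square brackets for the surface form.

(1) Initial Consonant Epenthesis: [etebe] → [tetebe]
(2) Voicing Between Vowels: [tetebe] → [tedebe]

[tedebe]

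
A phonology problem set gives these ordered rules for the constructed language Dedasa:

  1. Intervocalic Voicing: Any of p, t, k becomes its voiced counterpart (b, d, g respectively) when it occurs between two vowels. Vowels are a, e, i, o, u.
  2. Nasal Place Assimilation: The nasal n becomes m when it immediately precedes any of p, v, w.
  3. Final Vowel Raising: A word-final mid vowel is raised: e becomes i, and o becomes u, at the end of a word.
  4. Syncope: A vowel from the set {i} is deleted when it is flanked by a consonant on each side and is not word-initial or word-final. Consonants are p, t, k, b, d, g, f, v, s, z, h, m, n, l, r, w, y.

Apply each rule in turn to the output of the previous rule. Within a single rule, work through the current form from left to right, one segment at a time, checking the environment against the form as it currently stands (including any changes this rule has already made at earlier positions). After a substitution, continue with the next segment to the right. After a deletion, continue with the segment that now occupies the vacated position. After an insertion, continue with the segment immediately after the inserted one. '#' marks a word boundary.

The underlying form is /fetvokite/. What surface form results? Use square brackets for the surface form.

[fetvogdi]

1 Intervocalic Voicing: [fetvokite] → [fetvogide]
2 Nasal Place Assimilation: no change — [fetvogide]
3 Final Vowel Raising: [fetvogide] → [fetvogidi]
4 Syncope: [fetvogidi] → [fetvogdi]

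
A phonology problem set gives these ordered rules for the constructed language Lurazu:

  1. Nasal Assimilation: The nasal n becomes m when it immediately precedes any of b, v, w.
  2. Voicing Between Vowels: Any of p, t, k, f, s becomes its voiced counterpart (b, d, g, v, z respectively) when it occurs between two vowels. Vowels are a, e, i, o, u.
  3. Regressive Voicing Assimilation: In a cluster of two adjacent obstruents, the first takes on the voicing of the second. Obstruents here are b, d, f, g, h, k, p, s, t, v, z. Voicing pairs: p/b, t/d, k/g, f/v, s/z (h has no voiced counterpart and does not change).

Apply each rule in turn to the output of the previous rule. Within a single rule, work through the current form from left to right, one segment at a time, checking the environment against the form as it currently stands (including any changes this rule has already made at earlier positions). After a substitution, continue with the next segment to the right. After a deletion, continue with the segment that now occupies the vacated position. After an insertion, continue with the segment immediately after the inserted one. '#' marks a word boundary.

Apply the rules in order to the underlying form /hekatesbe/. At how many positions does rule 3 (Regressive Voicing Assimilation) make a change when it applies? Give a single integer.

1

1 Nasal Assimilation: no change — [hekatesbe]
2 Voicing Between Vowels: [hekatesbe] → [hegadesbe]
3 Regressive Voicing Assimilation: [hegadesbe] → [hegadezbe]
Rule 3 changed 1 position(s).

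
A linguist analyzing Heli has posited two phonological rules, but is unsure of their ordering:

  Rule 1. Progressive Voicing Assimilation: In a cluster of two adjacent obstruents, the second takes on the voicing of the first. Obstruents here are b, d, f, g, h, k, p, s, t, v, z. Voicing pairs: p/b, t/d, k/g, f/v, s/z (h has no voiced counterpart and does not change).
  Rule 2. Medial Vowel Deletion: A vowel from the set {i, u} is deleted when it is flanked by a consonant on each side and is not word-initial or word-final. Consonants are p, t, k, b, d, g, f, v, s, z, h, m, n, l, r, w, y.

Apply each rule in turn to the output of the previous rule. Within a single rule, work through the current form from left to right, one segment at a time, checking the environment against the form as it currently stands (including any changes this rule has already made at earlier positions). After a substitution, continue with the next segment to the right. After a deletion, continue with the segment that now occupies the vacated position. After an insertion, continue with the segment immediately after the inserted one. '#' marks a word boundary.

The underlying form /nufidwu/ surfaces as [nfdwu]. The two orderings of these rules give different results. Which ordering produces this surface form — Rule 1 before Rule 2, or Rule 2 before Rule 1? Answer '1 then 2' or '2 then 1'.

1 then 2

Order 1 then 2:
  1 Progressive Voicing Assimilation: no change — [nufidwu]
  2 Medial Vowel Deletion: [nufidwu] → [nfdwu]
  result: [nfdwu]
Order 2 then 1:
  2 Medial Vowel Deletion: [nufidwu] → [nfdwu]
  1 Progressive Voicing Assimilation: [nfdwu] → [nftwu]
  result: [nftwu]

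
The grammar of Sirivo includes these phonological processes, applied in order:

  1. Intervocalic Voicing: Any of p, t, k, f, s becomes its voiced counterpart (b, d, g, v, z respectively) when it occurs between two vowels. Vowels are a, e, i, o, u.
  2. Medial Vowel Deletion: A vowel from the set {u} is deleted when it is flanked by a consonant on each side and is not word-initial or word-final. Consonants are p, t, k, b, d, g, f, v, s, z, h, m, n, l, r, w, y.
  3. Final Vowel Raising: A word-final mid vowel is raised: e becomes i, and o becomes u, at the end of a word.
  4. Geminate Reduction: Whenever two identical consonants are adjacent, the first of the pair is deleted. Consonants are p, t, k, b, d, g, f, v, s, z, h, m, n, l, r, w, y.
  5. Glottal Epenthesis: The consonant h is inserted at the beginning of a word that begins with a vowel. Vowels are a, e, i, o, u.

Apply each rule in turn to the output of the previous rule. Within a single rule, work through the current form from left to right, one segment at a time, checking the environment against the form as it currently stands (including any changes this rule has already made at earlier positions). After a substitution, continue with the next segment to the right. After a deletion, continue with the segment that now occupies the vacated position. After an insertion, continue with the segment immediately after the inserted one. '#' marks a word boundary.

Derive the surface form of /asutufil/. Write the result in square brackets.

[hazdvil]

1 Intervocalic Voicing: [asutufil] → [azuduvil]
2 Medial Vowel Deletion: [azuduvil] → [azdvil]
3 Final Vowel Raising: no change — [azdvil]
4 Geminate Reduction: no change — [azdvil]
5 Glottal Epenthesis: [azdvil] → [hazdvil]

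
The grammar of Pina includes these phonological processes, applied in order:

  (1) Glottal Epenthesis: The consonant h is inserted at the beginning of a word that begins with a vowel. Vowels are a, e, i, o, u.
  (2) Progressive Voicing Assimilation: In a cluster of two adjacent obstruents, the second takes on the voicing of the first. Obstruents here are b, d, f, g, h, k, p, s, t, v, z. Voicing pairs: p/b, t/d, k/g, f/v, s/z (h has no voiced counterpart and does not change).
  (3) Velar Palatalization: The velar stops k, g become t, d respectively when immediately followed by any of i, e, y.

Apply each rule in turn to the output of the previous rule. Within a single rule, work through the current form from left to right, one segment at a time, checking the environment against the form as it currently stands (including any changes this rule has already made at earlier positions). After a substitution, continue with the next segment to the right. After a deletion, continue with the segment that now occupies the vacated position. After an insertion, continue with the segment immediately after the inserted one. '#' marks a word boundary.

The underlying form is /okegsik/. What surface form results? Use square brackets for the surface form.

[hotegzik]

(1) Glottal Epenthesis: [okegsik] → [hokegsik]
(2) Progressive Voicing Assimilation: [hokegsik] → [hokegzik]
(3) Velar Palatalization: [hokegzik] → [hotegzik]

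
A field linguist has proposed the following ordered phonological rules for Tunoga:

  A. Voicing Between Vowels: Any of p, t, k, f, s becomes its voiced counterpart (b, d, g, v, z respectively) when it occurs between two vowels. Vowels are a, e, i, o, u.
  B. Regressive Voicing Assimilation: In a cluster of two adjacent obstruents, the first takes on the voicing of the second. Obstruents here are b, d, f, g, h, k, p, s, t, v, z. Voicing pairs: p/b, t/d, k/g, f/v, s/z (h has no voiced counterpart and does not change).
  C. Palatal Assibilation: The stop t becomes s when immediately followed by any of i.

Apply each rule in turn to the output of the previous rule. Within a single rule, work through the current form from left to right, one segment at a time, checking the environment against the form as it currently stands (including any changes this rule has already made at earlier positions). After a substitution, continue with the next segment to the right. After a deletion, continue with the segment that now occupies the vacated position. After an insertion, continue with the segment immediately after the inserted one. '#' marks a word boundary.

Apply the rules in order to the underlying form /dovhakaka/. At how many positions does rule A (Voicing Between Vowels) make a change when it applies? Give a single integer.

A Voicing Between Vowels: [dovhakaka] → [dovhagaga]
B Regressive Voicing Assimilation: [dovhagaga] → [dofhagaga]
C Palatal Assibilation: no change — [dofhagaga]
Rule A changed 2 position(s).

2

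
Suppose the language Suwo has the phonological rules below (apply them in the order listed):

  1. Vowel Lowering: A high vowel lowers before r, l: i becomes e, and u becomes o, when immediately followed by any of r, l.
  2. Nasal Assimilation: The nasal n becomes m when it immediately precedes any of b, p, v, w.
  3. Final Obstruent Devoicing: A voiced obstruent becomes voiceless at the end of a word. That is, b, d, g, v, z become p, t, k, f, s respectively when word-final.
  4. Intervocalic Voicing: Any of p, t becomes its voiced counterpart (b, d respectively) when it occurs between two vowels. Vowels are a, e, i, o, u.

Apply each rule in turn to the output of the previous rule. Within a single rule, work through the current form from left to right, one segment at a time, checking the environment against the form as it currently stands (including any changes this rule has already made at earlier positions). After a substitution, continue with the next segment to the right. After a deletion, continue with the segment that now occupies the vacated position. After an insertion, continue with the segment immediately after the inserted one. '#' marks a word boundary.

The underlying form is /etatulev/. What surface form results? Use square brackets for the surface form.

[edadolef]

1 Vowel Lowering: [etatulev] → [etatolev]
2 Nasal Assimilation: no change — [etatolev]
3 Final Obstruent Devoicing: [etatolev] → [etatolef]
4 Intervocalic Voicing: [etatolef] → [edadolef]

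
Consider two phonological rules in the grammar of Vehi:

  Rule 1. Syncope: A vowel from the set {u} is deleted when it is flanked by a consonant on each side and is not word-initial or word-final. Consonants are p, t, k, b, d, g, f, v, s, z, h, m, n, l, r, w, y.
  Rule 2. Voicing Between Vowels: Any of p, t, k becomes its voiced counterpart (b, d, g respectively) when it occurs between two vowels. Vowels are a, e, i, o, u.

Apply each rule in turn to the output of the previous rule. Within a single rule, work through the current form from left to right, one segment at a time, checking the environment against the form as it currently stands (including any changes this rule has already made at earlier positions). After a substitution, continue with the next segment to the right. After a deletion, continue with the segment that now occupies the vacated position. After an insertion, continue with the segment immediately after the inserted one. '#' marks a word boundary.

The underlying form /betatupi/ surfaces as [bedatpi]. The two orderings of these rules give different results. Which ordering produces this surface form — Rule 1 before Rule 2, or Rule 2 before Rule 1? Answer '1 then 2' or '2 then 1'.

Order 1 then 2:
  1 Syncope: [betatupi] → [betatpi]
  2 Voicing Between Vowels: [betatpi] → [bedatpi]
  result: [bedatpi]
Order 2 then 1:
  2 Voicing Between Vowels: [betatupi] → [bedadubi]
  1 Syncope: [bedadubi] → [bedadbi]
  result: [bedadbi]

1 then 2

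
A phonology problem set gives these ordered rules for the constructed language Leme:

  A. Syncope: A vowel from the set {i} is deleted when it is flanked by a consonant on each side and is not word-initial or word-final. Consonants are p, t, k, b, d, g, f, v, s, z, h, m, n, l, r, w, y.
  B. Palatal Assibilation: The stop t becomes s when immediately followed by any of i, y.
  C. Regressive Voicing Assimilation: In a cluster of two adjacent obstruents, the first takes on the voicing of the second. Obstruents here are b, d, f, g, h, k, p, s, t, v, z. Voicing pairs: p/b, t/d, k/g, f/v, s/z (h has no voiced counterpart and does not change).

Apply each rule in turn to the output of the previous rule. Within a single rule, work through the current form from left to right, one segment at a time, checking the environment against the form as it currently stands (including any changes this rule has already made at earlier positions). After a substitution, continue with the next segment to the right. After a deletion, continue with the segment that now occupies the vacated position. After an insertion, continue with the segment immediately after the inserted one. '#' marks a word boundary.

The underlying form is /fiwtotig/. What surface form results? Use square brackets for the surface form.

[fwtodg]

A Syncope: [fiwtotig] → [fwtotg]
B Palatal Assibilation: no change — [fwtotg]
C Regressive Voicing Assimilation: [fwtotg] → [fwtodg]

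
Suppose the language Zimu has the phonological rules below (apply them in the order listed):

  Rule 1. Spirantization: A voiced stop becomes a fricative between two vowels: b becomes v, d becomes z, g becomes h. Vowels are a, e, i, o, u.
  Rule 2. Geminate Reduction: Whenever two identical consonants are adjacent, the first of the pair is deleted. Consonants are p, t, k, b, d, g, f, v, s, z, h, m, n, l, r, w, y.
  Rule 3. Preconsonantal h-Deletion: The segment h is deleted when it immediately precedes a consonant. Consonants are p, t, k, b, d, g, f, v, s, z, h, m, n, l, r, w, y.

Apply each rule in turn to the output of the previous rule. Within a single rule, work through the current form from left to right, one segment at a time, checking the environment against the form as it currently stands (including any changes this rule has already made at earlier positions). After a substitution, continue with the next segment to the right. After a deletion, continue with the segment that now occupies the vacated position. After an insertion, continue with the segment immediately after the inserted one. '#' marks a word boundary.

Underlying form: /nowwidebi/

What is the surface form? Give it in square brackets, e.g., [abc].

Rule 1 Spirantization: [nowwidebi] → [nowwizevi]
Rule 2 Geminate Reduction: [nowwizevi] → [nowizevi]
Rule 3 Preconsonantal h-Deletion: no change — [nowizevi]

[nowizevi]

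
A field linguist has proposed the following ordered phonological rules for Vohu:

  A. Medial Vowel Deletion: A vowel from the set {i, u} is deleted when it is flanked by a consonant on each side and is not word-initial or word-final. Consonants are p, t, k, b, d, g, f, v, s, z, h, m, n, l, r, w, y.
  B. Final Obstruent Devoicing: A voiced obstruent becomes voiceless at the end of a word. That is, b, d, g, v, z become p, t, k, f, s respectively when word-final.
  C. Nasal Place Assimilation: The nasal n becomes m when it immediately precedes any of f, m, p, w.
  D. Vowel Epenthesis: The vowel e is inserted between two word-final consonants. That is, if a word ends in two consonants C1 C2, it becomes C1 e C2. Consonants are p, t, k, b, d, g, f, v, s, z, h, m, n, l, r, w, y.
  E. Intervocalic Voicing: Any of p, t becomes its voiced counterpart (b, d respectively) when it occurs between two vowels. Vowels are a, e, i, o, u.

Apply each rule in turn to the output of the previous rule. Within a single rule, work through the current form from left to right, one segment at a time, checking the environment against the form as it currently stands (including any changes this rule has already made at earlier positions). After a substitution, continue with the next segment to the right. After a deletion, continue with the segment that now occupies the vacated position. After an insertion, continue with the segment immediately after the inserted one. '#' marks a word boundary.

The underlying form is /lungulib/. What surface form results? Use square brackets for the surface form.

[lnglep]

A Medial Vowel Deletion: [lungulib] → [lnglb]
B Final Obstruent Devoicing: [lnglb] → [lnglp]
C Nasal Place Assimilation: no change — [lnglp]
D Vowel Epenthesis: [lnglp] → [lnglep]
E Intervocalic Voicing: no change — [lnglep]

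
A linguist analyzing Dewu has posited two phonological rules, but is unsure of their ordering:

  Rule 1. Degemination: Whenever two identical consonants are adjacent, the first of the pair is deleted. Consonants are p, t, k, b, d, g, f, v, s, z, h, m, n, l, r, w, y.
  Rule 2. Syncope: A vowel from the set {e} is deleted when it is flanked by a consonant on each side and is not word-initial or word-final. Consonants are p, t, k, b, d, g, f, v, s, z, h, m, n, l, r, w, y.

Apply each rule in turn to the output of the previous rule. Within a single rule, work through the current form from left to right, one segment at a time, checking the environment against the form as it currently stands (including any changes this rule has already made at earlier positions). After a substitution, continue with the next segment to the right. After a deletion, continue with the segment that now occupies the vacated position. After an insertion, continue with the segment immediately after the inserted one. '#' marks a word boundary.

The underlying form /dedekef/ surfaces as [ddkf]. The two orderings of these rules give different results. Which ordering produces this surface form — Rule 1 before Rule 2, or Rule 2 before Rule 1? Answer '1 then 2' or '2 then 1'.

Order 1 then 2:
  1 Degemination: no change — [dedekef]
  2 Syncope: [dedekef] → [ddkf]
  result: [ddkf]
Order 2 then 1:
  2 Syncope: [dedekef] → [ddkf]
  1 Degemination: [ddkf] → [dkf]
  result: [dkf]

1 then 2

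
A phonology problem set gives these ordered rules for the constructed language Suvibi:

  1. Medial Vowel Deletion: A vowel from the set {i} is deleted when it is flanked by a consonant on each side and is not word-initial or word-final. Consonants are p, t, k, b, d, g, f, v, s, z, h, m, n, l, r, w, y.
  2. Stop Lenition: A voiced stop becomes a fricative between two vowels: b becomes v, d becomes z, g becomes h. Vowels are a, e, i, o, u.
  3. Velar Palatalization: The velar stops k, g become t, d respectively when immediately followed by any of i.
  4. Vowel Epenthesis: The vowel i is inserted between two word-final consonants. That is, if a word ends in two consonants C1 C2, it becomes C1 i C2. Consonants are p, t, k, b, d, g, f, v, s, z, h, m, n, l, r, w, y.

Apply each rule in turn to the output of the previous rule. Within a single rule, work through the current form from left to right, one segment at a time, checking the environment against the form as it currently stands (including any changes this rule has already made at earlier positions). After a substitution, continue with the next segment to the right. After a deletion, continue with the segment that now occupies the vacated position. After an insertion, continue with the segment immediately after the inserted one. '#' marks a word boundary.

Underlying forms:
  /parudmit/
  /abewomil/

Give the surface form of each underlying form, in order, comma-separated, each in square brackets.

/parudmit/:
  1 Medial Vowel Deletion: [parudmit] → [parudmt]
  2 Stop Lenition: no change — [parudmt]
  3 Velar Palatalization: no change — [parudmt]
  4 Vowel Epenthesis: [parudmt] → [parudmit]
/abewomil/:
  1 Medial Vowel Deletion: [abewomil] → [abewoml]
  2 Stop Lenition: [abewoml] → [avewoml]
  3 Velar Palatalization: no change — [avewoml]
  4 Vowel Epenthesis: [avewoml] → [avewomil]

[parudmit], [avewomil]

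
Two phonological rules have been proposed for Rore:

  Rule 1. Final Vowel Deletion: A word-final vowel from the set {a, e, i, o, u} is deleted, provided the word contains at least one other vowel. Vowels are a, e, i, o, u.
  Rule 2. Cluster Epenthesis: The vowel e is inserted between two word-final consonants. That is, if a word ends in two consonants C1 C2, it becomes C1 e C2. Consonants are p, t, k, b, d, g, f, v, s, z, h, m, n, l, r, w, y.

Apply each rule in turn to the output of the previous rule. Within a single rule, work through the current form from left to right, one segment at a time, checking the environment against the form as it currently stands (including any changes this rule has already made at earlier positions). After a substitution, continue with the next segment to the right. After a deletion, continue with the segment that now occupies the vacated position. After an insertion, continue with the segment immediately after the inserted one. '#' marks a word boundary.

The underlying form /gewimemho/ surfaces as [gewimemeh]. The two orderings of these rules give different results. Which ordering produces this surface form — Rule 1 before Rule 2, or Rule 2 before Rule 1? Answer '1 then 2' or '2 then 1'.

1 then 2

Order 1 then 2:
  1 Final Vowel Deletion: [gewimemho] → [gewimemh]
  2 Cluster Epenthesis: [gewimemh] → [gewimemeh]
  result: [gewimemeh]
Order 2 then 1:
  2 Cluster Epenthesis: no change — [gewimemho]
  1 Final Vowel Deletion: [gewimemho] → [gewimemh]
  result: [gewimemh]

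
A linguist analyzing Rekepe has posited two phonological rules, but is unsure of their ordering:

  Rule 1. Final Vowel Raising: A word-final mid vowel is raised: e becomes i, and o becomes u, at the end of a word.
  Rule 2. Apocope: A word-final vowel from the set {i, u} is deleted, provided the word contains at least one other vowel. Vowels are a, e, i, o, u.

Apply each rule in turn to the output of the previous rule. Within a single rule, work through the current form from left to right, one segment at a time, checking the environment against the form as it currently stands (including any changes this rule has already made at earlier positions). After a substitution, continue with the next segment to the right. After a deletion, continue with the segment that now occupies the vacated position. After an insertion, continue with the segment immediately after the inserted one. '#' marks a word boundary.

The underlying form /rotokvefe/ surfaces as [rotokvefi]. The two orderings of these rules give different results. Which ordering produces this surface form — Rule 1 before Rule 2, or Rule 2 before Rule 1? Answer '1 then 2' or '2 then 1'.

2 then 1

Order 1 then 2:
  1 Final Vowel Raising: [rotokvefe] → [rotokvefi]
  2 Apocope: [rotokvefi] → [rotokvef]
  result: [rotokvef]
Order 2 then 1:
  2 Apocope: no change — [rotokvefe]
  1 Final Vowel Raising: [rotokvefe] → [rotokvefi]
  result: [rotokvefi]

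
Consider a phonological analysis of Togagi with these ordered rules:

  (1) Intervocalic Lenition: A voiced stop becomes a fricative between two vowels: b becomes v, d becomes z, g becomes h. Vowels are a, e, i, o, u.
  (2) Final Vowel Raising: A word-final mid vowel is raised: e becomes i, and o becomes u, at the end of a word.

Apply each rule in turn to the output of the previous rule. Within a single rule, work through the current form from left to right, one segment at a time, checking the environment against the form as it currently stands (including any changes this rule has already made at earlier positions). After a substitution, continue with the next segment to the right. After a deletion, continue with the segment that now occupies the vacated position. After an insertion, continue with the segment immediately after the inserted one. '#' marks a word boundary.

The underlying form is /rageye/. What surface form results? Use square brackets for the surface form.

[raheyi]

(1) Intervocalic Lenition: [rageye] → [raheye]
(2) Final Vowel Raising: [raheye] → [raheyi]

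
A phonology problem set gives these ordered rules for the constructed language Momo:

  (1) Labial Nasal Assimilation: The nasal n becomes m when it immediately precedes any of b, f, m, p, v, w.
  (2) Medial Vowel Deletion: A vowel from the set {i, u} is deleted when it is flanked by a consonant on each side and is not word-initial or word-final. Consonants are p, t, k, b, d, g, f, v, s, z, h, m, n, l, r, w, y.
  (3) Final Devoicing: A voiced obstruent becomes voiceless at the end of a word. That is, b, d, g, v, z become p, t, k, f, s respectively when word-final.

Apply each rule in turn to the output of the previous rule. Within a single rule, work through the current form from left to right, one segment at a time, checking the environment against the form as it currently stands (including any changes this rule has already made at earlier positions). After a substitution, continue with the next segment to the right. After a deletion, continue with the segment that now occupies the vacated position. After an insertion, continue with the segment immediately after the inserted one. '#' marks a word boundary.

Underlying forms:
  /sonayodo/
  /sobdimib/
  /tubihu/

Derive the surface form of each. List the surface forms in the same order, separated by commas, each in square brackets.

/sonayodo/:
  (1) Labial Nasal Assimilation: no change — [sonayodo]
  (2) Medial Vowel Deletion: no change — [sonayodo]
  (3) Final Devoicing: no change — [sonayodo]
/sobdimib/:
  (1) Labial Nasal Assimilation: no change — [sobdimib]
  (2) Medial Vowel Deletion: [sobdimib] → [sobdmb]
  (3) Final Devoicing: [sobdmb] → [sobdmp]
/tubihu/:
  (1) Labial Nasal Assimilation: no change — [tubihu]
  (2) Medial Vowel Deletion: [tubihu] → [tbhu]
  (3) Final Devoicing: no change — [tbhu]

[sonayodo], [sobdmp], [tbhu]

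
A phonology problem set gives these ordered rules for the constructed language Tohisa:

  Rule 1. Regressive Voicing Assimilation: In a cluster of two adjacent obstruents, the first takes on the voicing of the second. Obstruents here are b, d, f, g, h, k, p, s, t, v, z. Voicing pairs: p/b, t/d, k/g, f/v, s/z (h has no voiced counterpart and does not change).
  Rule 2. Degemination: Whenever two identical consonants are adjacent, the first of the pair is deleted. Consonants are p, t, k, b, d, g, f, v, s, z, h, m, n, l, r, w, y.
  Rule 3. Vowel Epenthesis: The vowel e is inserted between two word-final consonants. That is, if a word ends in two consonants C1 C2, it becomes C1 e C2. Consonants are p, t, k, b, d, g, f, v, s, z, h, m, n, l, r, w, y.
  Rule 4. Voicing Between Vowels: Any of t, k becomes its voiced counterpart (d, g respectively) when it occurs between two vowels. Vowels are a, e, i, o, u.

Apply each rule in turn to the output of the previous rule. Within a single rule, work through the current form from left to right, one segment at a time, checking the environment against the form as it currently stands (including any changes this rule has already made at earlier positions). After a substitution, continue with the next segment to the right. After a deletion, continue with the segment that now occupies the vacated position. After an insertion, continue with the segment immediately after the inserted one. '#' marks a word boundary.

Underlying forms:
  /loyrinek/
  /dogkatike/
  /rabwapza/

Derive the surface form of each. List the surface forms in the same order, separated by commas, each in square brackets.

[loyrinek], [dogadige], [rabwabza]

/loyrinek/:
  Rule 1 Regressive Voicing Assimilation: no change — [loyrinek]
  Rule 2 Degemination: no change — [loyrinek]
  Rule 3 Vowel Epenthesis: no change — [loyrinek]
  Rule 4 Voicing Between Vowels: no change — [loyrinek]
/dogkatike/:
  Rule 1 Regressive Voicing Assimilation: [dogkatike] → [dokkatike]
  Rule 2 Degemination: [dokkatike] → [dokatike]
  Rule 3 Vowel Epenthesis: no change — [dokatike]
  Rule 4 Voicing Between Vowels: [dokatike] → [dogadige]
/rabwapza/:
  Rule 1 Regressive Voicing Assimilation: [rabwapza] → [rabwabza]
  Rule 2 Degemination: no change — [rabwabza]
  Rule 3 Vowel Epenthesis: no change — [rabwabza]
  Rule 4 Voicing Between Vowels: no change — [rabwabza]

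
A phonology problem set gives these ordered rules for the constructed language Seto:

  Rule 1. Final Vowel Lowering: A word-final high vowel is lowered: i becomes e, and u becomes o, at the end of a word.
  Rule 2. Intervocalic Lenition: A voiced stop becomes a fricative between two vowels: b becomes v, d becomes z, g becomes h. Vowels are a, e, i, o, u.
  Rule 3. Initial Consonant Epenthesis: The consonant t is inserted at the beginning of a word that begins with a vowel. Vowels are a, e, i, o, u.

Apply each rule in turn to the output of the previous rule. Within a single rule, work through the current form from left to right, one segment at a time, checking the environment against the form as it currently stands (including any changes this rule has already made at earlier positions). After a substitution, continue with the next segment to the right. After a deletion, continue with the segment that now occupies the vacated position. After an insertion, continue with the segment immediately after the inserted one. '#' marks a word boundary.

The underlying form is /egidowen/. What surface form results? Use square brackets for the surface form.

Rule 1 Final Vowel Lowering: no change — [egidowen]
Rule 2 Intervocalic Lenition: [egidowen] → [ehizowen]
Rule 3 Initial Consonant Epenthesis: [ehizowen] → [tehizowen]

[tehizowen]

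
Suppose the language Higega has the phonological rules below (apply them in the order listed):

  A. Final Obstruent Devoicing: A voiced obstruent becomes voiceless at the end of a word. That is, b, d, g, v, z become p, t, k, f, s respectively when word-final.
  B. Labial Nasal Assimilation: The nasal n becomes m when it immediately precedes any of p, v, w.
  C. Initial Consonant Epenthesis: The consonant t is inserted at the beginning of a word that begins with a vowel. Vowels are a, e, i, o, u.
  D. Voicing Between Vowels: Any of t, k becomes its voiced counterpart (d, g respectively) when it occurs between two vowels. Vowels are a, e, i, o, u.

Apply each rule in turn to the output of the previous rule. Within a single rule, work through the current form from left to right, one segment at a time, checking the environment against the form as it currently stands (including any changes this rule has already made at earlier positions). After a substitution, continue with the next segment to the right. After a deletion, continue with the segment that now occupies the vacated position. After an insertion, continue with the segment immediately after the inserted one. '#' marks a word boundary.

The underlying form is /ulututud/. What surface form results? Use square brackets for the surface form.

A Final Obstruent Devoicing: [ulututud] → [ulututut]
B Labial Nasal Assimilation: no change — [ulututut]
C Initial Consonant Epenthesis: [ulututut] → [tulututut]
D Voicing Between Vowels: [tulututut] → [tulududut]

[tulududut]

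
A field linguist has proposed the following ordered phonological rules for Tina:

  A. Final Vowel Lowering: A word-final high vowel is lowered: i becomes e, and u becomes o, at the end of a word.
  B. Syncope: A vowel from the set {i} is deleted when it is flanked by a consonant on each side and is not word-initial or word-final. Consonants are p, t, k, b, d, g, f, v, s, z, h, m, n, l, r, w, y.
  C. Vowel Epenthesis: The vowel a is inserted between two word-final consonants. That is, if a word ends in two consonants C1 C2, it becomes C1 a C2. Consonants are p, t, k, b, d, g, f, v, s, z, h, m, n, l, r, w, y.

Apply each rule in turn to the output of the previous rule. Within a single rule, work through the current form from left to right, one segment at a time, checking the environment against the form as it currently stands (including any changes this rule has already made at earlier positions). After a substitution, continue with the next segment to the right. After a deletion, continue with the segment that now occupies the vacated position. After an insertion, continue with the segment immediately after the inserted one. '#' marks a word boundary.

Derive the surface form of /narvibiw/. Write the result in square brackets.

A Final Vowel Lowering: no change — [narvibiw]
B Syncope: [narvibiw] → [narvbw]
C Vowel Epenthesis: [narvbw] → [narvbaw]

[narvbaw]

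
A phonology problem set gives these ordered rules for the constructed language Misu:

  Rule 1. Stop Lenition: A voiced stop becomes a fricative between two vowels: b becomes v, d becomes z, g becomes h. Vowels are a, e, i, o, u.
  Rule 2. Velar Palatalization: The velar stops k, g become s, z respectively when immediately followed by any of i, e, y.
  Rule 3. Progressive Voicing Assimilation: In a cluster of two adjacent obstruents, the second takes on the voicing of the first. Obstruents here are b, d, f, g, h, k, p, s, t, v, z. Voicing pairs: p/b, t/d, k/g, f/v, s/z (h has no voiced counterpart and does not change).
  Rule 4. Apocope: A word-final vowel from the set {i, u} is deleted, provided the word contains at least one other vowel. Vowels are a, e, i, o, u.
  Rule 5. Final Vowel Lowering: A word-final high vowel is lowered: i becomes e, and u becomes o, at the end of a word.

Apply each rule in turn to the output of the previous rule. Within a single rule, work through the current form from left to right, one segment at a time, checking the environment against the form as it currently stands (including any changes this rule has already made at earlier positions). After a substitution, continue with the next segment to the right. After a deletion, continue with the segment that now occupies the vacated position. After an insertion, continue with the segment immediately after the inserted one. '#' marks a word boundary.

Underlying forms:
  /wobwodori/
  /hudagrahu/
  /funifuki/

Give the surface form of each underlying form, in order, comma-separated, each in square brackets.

[wobwozor], [huzagrah], [funifus]

/wobwodori/:
  Rule 1 Stop Lenition: [wobwodori] → [wobwozori]
  Rule 2 Velar Palatalization: no change — [wobwozori]
  Rule 3 Progressive Voicing Assimilation: no change — [wobwozori]
  Rule 4 Apocope: [wobwozori] → [wobwozor]
  Rule 5 Final Vowel Lowering: no change — [wobwozor]
/hudagrahu/:
  Rule 1 Stop Lenition: [hudagrahu] → [huzagrahu]
  Rule 2 Velar Palatalization: no change — [huzagrahu]
  Rule 3 Progressive Voicing Assimilation: no change — [huzagrahu]
  Rule 4 Apocope: [huzagrahu] → [huzagrah]
  Rule 5 Final Vowel Lowering: no change — [huzagrah]
/funifuki/:
  Rule 1 Stop Lenition: no change — [funifuki]
  Rule 2 Velar Palatalization: [funifuki] → [funifusi]
  Rule 3 Progressive Voicing Assimilation: no change — [funifusi]
  Rule 4 Apocope: [funifusi] → [funifus]
  Rule 5 Final Vowel Lowering: no change — [funifus]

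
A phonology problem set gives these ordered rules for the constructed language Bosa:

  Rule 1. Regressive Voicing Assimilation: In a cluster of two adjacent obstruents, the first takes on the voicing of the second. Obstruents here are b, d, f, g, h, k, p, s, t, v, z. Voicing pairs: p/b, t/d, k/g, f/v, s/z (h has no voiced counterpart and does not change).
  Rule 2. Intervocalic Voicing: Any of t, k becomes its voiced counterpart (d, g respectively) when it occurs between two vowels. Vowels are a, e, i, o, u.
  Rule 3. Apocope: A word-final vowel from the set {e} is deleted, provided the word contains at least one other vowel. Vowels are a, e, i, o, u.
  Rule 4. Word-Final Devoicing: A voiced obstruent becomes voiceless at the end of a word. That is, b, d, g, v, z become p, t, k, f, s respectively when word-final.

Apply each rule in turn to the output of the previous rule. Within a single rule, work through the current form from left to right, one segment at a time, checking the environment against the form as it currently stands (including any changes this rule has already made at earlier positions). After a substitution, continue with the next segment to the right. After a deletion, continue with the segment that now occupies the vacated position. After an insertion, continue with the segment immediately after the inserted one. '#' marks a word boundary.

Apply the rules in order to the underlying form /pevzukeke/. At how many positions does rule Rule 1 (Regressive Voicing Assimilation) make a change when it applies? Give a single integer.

0

Rule 1 Regressive Voicing Assimilation: no change — [pevzukeke]
Rule 2 Intervocalic Voicing: [pevzukeke] → [pevzugege]
Rule 3 Apocope: [pevzugege] → [pevzugeg]
Rule 4 Word-Final Devoicing: [pevzugeg] → [pevzugek]
Rule Rule 1 changed 0 position(s).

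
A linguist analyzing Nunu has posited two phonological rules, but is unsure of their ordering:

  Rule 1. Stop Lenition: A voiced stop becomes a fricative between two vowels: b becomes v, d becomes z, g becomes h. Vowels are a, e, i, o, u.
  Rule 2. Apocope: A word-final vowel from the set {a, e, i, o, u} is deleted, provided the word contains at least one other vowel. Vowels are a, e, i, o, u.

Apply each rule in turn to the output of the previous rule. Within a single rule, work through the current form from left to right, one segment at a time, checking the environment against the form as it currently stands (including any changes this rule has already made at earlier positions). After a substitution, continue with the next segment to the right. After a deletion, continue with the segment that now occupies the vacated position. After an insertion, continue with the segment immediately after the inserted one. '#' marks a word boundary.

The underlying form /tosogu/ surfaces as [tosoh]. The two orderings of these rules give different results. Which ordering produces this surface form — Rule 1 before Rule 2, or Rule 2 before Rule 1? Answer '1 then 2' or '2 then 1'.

Order 1 then 2:
  1 Stop Lenition: [tosogu] → [tosohu]
  2 Apocope: [tosohu] → [tosoh]
  result: [tosoh]
Order 2 then 1:
  2 Apocope: [tosogu] → [tosog]
  1 Stop Lenition: no change — [tosog]
  result: [tosog]

1 then 2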